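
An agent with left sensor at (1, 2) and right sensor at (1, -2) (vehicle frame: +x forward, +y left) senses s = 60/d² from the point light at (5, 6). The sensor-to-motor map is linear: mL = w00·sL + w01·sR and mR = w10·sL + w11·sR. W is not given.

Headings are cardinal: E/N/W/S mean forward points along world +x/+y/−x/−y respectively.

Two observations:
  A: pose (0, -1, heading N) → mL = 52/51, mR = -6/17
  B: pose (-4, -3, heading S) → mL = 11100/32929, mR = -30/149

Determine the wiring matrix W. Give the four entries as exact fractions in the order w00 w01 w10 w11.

1/2 1/2 -1/2 0

obs A: pose=(0,-1,N) → sL=12/17, sR=4/3, mL=52/51, mR=-6/17
obs B: pose=(-4,-3,S) → sL=60/149, sR=60/221, mL=11100/32929, mR=-30/149
sensor matrix S = [[12/17, 4/3], [60/149, 60/221]]; det S = -193280/559793
solve [mL_A; mL_B] = S·[w00; w01] and [mR_A; mR_B] = S·[w10; w11]:
  w00 = 1/2, w01 = 1/2, w10 = -1/2, w11 = 0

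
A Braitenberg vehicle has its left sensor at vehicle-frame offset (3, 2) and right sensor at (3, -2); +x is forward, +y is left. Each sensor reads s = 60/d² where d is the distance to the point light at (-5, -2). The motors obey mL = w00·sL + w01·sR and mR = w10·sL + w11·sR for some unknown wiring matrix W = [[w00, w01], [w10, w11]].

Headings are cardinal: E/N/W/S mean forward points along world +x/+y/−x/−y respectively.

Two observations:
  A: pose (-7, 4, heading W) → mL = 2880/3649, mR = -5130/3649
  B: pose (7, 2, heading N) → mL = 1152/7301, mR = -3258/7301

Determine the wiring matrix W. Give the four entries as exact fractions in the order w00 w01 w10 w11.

1 -1 -1/2 -1

obs A: pose=(-7,4,W) → sL=60/41, sR=60/89, mL=2880/3649, mR=-5130/3649
obs B: pose=(7,2,N) → sL=60/149, sR=12/49, mL=1152/7301, mR=-3258/7301
sensor matrix S = [[60/41, 60/89], [60/149, 12/49]]; det S = 2315520/26641349
solve [mL_A; mL_B] = S·[w00; w01] and [mR_A; mR_B] = S·[w10; w11]:
  w00 = 1, w01 = -1, w10 = -1/2, w11 = -1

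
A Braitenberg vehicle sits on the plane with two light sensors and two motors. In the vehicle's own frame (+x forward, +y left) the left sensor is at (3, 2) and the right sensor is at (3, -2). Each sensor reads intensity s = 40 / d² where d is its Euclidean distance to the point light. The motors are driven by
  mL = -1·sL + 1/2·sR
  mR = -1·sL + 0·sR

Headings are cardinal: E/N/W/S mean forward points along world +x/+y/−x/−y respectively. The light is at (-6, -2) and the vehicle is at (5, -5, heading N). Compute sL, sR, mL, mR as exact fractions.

40/81 40/169 -5140/13689 -40/81

left sensor world pos  = (3, -2); dL² = 81
right sensor world pos = (7, -2); dR² = 169
sL = 40/81 = 40/81
sR = 40/169 = 40/169
mL = -1·sL + 1/2·sR = -5140/13689
mR = -1·sL + 0·sR = -40/81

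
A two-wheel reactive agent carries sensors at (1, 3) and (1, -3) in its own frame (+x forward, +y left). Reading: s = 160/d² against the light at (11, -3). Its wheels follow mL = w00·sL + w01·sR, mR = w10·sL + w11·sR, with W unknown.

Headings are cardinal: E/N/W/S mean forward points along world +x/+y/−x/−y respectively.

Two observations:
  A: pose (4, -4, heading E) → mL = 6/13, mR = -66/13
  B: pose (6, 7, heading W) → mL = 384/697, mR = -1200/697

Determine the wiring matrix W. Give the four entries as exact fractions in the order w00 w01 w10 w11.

obs A: pose=(4,-4,E) → sL=4, sR=40/13, mL=6/13, mR=-66/13
obs B: pose=(6,7,W) → sL=32/17, sR=32/41, mL=384/697, mR=-1200/697
sensor matrix S = [[4, 40/13], [32/17, 32/41]]; det S = -24192/9061
solve [mL_A; mL_B] = S·[w00; w01] and [mR_A; mR_B] = S·[w10; w11]:
  w00 = 1/2, w01 = -1/2, w10 = -1/2, w11 = -1

1/2 -1/2 -1/2 -1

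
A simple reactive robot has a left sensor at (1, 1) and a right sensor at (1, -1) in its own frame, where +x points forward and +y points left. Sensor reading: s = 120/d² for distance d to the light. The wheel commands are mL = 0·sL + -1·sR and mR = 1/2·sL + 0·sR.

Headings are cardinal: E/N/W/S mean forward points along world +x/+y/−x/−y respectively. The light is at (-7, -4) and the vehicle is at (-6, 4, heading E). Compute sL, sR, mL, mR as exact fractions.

left sensor world pos  = (-5, 5); dL² = 85
right sensor world pos = (-5, 3); dR² = 53
sL = 120/85 = 24/17
sR = 120/53 = 120/53
mL = 0·sL + -1·sR = -120/53
mR = 1/2·sL + 0·sR = 12/17

24/17 120/53 -120/53 12/17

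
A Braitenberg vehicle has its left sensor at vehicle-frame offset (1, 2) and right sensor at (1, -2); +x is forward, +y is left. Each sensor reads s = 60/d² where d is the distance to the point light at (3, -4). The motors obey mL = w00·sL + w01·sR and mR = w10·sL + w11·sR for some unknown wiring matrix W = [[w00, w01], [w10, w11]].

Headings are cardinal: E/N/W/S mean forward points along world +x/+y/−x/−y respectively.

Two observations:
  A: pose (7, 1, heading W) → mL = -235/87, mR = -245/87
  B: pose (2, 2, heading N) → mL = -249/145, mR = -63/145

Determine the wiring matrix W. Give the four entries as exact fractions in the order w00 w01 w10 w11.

obs A: pose=(7,1,W) → sL=10/3, sR=30/29, mL=-235/87, mR=-245/87
obs B: pose=(2,2,N) → sL=30/29, sR=6/5, mL=-249/145, mR=-63/145
sensor matrix S = [[10/3, 30/29], [30/29, 6/5]]; det S = 2464/841
solve [mL_A; mL_B] = S·[w00; w01] and [mR_A; mR_B] = S·[w10; w11]:
  w00 = -1/2, w01 = -1, w10 = -1, w11 = 1/2

-1/2 -1 -1 1/2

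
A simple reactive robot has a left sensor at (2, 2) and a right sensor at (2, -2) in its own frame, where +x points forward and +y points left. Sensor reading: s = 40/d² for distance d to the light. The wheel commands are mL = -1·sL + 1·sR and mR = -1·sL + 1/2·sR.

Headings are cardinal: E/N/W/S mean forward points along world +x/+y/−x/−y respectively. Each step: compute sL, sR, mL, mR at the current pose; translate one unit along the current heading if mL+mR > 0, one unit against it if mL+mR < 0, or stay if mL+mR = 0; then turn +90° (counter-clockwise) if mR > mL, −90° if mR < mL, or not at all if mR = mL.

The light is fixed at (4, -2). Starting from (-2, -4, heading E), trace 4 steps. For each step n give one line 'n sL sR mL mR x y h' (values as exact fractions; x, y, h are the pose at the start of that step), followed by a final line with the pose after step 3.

0 5/2 5/4 -5/4 -15/8 -2 -4 E
1 40/41 40/97 -2240/3977 -3060/3977 -3 -4 S
2 4/9 20/41 16/369 -74/369 -3 -3 W
3 8/13 40/17 384/221 124/221 -2 -3 N
final -2 -2 E

n=0: pose=(-2,-4,E); sL=5/2, sR=5/4; mL=-5/4, mR=-15/8; mL+mR=-25/8 → advance -1; mR−mL=-5/8 → turn -1·90°
n=1: pose=(-3,-4,S); sL=40/41, sR=40/97; mL=-2240/3977, mR=-3060/3977; mL+mR=-5300/3977 → advance -1; mR−mL=-20/97 → turn -1·90°
n=2: pose=(-3,-3,W); sL=4/9, sR=20/41; mL=16/369, mR=-74/369; mL+mR=-58/369 → advance -1; mR−mL=-10/41 → turn -1·90°
n=3: pose=(-2,-3,N); sL=8/13, sR=40/17; mL=384/221, mR=124/221; mL+mR=508/221 → advance +1; mR−mL=-20/17 → turn -1·90°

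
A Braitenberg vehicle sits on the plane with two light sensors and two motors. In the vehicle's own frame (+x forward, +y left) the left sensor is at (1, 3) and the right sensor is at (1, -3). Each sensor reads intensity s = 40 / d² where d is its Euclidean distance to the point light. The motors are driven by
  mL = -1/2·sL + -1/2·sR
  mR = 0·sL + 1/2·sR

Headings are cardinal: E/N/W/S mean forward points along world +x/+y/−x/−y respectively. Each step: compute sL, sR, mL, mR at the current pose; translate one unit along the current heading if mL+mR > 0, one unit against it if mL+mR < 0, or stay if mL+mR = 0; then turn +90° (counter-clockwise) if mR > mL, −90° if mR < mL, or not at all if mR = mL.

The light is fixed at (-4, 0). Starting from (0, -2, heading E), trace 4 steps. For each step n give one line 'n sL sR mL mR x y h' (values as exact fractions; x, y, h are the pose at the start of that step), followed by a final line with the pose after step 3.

n=0: pose=(0,-2,E); sL=20/13, sR=4/5; mL=-76/65, mR=2/5; mL+mR=-10/13 → advance -1; mR−mL=102/65 → turn +1·90°
n=1: pose=(-1,-2,N); sL=40, sR=40/37; mL=-760/37, mR=20/37; mL+mR=-20 → advance -1; mR−mL=780/37 → turn +1·90°
n=2: pose=(-1,-3,W); sL=1, sR=10; mL=-11/2, mR=5; mL+mR=-1/2 → advance -1; mR−mL=21/2 → turn +1·90°
n=3: pose=(0,-3,S); sL=8/13, sR=40/17; mL=-328/221, mR=20/17; mL+mR=-4/13 → advance -1; mR−mL=588/221 → turn +1·90°

0 20/13 4/5 -76/65 2/5 0 -2 E
1 40 40/37 -760/37 20/37 -1 -2 N
2 1 10 -11/2 5 -1 -3 W
3 8/13 40/17 -328/221 20/17 0 -3 S
final 0 -2 E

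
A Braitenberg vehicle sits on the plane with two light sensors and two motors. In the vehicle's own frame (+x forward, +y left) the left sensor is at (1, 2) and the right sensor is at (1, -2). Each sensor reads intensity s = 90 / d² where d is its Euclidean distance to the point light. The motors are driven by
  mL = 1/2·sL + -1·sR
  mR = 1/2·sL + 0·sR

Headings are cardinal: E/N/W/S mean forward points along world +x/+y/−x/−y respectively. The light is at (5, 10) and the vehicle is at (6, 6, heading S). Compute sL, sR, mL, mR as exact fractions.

left sensor world pos  = (8, 5); dL² = 34
right sensor world pos = (4, 5); dR² = 26
sL = 90/34 = 45/17
sR = 90/26 = 45/13
mL = 1/2·sL + -1·sR = -945/442
mR = 1/2·sL + 0·sR = 45/34

45/17 45/13 -945/442 45/34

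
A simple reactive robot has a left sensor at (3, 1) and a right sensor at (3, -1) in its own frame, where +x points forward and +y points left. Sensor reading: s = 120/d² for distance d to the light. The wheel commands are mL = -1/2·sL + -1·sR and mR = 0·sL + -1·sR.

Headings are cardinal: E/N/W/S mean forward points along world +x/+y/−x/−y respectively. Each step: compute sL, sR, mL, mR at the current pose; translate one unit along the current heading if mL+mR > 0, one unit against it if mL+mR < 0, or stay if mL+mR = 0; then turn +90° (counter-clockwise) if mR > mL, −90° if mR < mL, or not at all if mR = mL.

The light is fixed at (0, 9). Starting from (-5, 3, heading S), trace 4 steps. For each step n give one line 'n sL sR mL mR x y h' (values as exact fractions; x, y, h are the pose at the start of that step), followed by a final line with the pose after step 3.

0 120/97 40/39 -6220/3783 -40/39 -5 3 S
1 6 3 -6 -3 -5 4 E
2 120/53 120/29 -8100/1537 -120/29 -6 4 N
3 12/13 60/53 -1098/689 -60/53 -6 3 W
final -5 3 S

n=0: pose=(-5,3,S); sL=120/97, sR=40/39; mL=-6220/3783, mR=-40/39; mL+mR=-10100/3783 → advance -1; mR−mL=60/97 → turn +1·90°
n=1: pose=(-5,4,E); sL=6, sR=3; mL=-6, mR=-3; mL+mR=-9 → advance -1; mR−mL=3 → turn +1·90°
n=2: pose=(-6,4,N); sL=120/53, sR=120/29; mL=-8100/1537, mR=-120/29; mL+mR=-14460/1537 → advance -1; mR−mL=60/53 → turn +1·90°
n=3: pose=(-6,3,W); sL=12/13, sR=60/53; mL=-1098/689, mR=-60/53; mL+mR=-1878/689 → advance -1; mR−mL=6/13 → turn +1·90°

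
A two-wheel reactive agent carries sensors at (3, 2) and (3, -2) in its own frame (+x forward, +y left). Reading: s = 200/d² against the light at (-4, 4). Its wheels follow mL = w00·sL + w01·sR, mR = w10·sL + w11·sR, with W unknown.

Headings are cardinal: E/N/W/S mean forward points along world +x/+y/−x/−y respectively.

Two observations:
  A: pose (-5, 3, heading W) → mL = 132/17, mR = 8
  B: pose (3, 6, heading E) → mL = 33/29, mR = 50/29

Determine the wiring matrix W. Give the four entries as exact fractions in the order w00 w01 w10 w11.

-1/2 1 1 0

obs A: pose=(-5,3,W) → sL=8, sR=200/17, mL=132/17, mR=8
obs B: pose=(3,6,E) → sL=50/29, sR=2, mL=33/29, mR=50/29
sensor matrix S = [[8, 200/17], [50/29, 2]]; det S = -2112/493
solve [mL_A; mL_B] = S·[w00; w01] and [mR_A; mR_B] = S·[w10; w11]:
  w00 = -1/2, w01 = 1, w10 = 1, w11 = 0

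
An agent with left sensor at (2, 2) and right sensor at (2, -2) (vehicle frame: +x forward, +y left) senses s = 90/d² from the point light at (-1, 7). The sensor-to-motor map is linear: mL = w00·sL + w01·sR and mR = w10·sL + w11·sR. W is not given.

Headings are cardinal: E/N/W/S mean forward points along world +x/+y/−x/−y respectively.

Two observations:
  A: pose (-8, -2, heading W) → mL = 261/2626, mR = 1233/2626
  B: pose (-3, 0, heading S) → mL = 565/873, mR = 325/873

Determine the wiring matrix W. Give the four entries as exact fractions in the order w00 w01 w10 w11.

obs A: pose=(-8,-2,W) → sL=45/101, sR=9/13, mL=261/2626, mR=1233/2626
obs B: pose=(-3,0,S) → sL=10/9, sR=90/97, mL=565/873, mR=325/873
sensor matrix S = [[45/101, 9/13], [10/9, 90/97]]; det S = -45320/127361
solve [mL_A; mL_B] = S·[w00; w01] and [mR_A; mR_B] = S·[w10; w11]:
  w00 = 1, w01 = -1/2, w10 = -1/2, w11 = 1

1 -1/2 -1/2 1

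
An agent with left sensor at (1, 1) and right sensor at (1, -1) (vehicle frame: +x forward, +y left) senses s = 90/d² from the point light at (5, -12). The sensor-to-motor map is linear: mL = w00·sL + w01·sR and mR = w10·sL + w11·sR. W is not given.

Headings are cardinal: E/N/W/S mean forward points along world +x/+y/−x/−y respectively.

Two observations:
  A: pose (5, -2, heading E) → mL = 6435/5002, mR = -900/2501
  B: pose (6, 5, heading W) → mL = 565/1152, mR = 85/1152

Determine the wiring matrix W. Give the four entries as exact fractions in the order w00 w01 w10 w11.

1 1/2 1 -1

obs A: pose=(5,-2,E) → sL=45/61, sR=45/41, mL=6435/5002, mR=-900/2501
obs B: pose=(6,5,W) → sL=45/128, sR=5/18, mL=565/1152, mR=85/1152
sensor matrix S = [[45/61, 45/41], [45/128, 5/18]]; det S = -57925/320128
solve [mL_A; mL_B] = S·[w00; w01] and [mR_A; mR_B] = S·[w10; w11]:
  w00 = 1, w01 = 1/2, w10 = 1, w11 = -1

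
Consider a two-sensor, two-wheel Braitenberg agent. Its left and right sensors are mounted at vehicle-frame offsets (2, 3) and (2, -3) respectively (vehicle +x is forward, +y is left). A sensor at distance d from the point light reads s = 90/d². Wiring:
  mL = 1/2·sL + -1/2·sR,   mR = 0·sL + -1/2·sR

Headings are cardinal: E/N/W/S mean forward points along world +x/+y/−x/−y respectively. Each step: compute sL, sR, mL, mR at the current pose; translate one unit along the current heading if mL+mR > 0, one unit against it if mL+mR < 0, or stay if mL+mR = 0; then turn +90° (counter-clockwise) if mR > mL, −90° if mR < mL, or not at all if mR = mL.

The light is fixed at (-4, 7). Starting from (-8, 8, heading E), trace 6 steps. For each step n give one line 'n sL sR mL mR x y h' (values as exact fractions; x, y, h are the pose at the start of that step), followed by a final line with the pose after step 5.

n=0: pose=(-8,8,E); sL=9/2, sR=45/4; mL=-27/8, mR=-45/8; mL+mR=-9 → advance -1; mR−mL=-9/4 → turn -1·90°
n=1: pose=(-9,8,S); sL=18, sR=18/13; mL=108/13, mR=-9/13; mL+mR=99/13 → advance +1; mR−mL=-9 → turn -1·90°
n=2: pose=(-9,7,W); sL=45/29, sR=45/29; mL=0, mR=-45/58; mL+mR=-45/58 → advance -1; mR−mL=-45/58 → turn -1·90°
n=3: pose=(-8,7,N); sL=90/53, sR=18; mL=-432/53, mR=-9; mL+mR=-909/53 → advance -1; mR−mL=-45/53 → turn -1·90°
n=4: pose=(-8,6,E); sL=45/4, sR=9/2; mL=27/8, mR=-9/4; mL+mR=9/8 → advance +1; mR−mL=-45/8 → turn -1·90°
n=5: pose=(-7,6,S); sL=10, sR=2; mL=4, mR=-1; mL+mR=3 → advance +1; mR−mL=-5 → turn -1·90°

0 9/2 45/4 -27/8 -45/8 -8 8 E
1 18 18/13 108/13 -9/13 -9 8 S
2 45/29 45/29 0 -45/58 -9 7 W
3 90/53 18 -432/53 -9 -8 7 N
4 45/4 9/2 27/8 -9/4 -8 6 E
5 10 2 4 -1 -7 6 S
final -7 5 W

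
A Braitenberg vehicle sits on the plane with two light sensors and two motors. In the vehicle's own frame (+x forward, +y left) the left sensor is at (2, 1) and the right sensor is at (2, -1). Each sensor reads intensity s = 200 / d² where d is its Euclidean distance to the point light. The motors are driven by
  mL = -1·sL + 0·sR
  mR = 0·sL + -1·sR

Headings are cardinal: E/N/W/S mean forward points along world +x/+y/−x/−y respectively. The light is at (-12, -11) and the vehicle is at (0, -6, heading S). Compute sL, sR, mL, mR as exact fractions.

100/89 20/13 -100/89 -20/13

left sensor world pos  = (1, -8); dL² = 178
right sensor world pos = (-1, -8); dR² = 130
sL = 200/178 = 100/89
sR = 200/130 = 20/13
mL = -1·sL + 0·sR = -100/89
mR = 0·sL + -1·sR = -20/13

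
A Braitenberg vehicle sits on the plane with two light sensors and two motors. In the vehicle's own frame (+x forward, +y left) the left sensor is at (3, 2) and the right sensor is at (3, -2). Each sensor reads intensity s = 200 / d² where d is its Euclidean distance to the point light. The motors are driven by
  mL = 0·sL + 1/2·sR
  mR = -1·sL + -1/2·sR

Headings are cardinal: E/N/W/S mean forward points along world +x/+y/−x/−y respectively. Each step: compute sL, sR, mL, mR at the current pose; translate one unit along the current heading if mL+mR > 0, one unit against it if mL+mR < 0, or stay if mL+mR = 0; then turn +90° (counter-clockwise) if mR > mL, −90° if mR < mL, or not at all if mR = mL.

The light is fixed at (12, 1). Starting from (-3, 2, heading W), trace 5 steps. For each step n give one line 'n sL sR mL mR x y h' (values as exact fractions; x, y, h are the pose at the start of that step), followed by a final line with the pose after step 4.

n=0: pose=(-3,2,W); sL=8/13, sR=200/333; mL=100/333, mR=-3964/4329; mL+mR=-8/13 → advance -1; mR−mL=-5264/4329 → turn -1·90°
n=1: pose=(-2,2,N); sL=25/34, sR=5/4; mL=5/8, mR=-185/136; mL+mR=-25/34 → advance -1; mR−mL=-135/68 → turn -1·90°
n=2: pose=(-2,1,E); sL=8/5, sR=8/5; mL=4/5, mR=-12/5; mL+mR=-8/5 → advance -1; mR−mL=-16/5 → turn -1·90°
n=3: pose=(-3,1,S); sL=100/89, sR=100/149; mL=50/149, mR=-19350/13261; mL+mR=-100/89 → advance -1; mR−mL=-23800/13261 → turn -1·90°
n=4: pose=(-3,2,W); sL=8/13, sR=200/333; mL=100/333, mR=-3964/4329; mL+mR=-8/13 → advance -1; mR−mL=-5264/4329 → turn -1·90°

0 8/13 200/333 100/333 -3964/4329 -3 2 W
1 25/34 5/4 5/8 -185/136 -2 2 N
2 8/5 8/5 4/5 -12/5 -2 1 E
3 100/89 100/149 50/149 -19350/13261 -3 1 S
4 8/13 200/333 100/333 -3964/4329 -3 2 W
final -2 2 N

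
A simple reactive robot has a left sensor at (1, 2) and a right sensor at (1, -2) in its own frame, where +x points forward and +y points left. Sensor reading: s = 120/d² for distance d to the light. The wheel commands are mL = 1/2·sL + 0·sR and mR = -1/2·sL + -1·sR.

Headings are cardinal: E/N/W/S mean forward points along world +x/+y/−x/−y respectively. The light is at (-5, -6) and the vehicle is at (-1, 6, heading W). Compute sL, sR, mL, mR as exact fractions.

120/109 24/41 60/109 -5076/4469

left sensor world pos  = (-2, 4); dL² = 109
right sensor world pos = (-2, 8); dR² = 205
sL = 120/109 = 120/109
sR = 120/205 = 24/41
mL = 1/2·sL + 0·sR = 60/109
mR = -1/2·sL + -1·sR = -5076/4469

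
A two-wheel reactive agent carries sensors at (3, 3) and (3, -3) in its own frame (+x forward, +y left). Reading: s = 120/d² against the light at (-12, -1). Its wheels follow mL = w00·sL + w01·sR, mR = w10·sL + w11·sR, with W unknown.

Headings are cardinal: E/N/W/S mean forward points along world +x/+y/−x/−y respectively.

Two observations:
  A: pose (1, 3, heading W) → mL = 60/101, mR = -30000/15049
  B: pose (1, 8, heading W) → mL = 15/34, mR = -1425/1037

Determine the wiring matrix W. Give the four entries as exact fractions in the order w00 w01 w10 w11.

1/2 0 -1 -1

obs A: pose=(1,3,W) → sL=120/101, sR=120/149, mL=60/101, mR=-30000/15049
obs B: pose=(1,8,W) → sL=15/17, sR=30/61, mL=15/34, mR=-1425/1037
sensor matrix S = [[120/101, 120/149], [15/17, 30/61]]; det S = -1971000/15605813
solve [mL_A; mL_B] = S·[w00; w01] and [mR_A; mR_B] = S·[w10; w11]:
  w00 = 1/2, w01 = 0, w10 = -1, w11 = -1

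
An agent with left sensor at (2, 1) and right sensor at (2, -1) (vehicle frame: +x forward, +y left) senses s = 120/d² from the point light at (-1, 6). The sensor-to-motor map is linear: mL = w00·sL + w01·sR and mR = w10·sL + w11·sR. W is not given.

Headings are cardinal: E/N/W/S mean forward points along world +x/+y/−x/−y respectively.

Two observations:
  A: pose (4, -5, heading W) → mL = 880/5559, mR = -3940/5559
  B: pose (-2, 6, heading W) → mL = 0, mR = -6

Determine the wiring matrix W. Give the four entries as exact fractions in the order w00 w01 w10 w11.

obs A: pose=(4,-5,W) → sL=40/51, sR=120/109, mL=880/5559, mR=-3940/5559
obs B: pose=(-2,6,W) → sL=12, sR=12, mL=0, mR=-6
sensor matrix S = [[40/51, 120/109], [12, 12]]; det S = -7040/1853
solve [mL_A; mL_B] = S·[w00; w01] and [mR_A; mR_B] = S·[w10; w11]:
  w00 = -1/2, w01 = 1/2, w10 = 1/2, w11 = -1

-1/2 1/2 1/2 -1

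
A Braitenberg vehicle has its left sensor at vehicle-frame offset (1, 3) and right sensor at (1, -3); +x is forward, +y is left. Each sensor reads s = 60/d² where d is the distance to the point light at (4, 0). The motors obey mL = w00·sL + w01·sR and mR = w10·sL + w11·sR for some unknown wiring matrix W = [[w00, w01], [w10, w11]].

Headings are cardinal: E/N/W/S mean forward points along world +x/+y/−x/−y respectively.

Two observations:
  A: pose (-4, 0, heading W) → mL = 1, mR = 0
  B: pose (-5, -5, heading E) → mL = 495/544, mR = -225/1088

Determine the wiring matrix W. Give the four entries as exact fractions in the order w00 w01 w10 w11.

obs A: pose=(-4,0,W) → sL=2/3, sR=2/3, mL=1, mR=0
obs B: pose=(-5,-5,E) → sL=15/17, sR=15/32, mL=495/544, mR=-225/1088
sensor matrix S = [[2/3, 2/3], [15/17, 15/32]]; det S = -75/272
solve [mL_A; mL_B] = S·[w00; w01] and [mR_A; mR_B] = S·[w10; w11]:
  w00 = 1/2, w01 = 1, w10 = -1/2, w11 = 1/2

1/2 1 -1/2 1/2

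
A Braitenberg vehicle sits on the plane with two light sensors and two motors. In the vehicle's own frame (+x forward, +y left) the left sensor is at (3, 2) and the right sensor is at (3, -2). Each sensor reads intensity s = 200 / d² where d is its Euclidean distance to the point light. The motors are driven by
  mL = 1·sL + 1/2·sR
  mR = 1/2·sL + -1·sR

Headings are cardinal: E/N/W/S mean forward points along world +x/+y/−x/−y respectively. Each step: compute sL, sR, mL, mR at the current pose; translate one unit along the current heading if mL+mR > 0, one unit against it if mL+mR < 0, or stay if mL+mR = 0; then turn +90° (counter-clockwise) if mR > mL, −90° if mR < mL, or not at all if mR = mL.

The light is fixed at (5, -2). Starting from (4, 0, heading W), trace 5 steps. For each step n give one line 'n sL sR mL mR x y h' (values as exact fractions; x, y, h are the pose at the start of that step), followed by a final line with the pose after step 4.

0 25/2 25/4 125/8 0 4 0 W
1 200/41 8 364/41 -228/41 3 0 N
2 100/13 100 750/13 -1250/13 3 1 E
3 200 8 204 92 2 1 S
4 50/9 50/13 875/117 -125/117 2 0 W
final 1 0 N

n=0: pose=(4,0,W); sL=25/2, sR=25/4; mL=125/8, mR=0; mL+mR=125/8 → advance +1; mR−mL=-125/8 → turn -1·90°
n=1: pose=(3,0,N); sL=200/41, sR=8; mL=364/41, mR=-228/41; mL+mR=136/41 → advance +1; mR−mL=-592/41 → turn -1·90°
n=2: pose=(3,1,E); sL=100/13, sR=100; mL=750/13, mR=-1250/13; mL+mR=-500/13 → advance -1; mR−mL=-2000/13 → turn -1·90°
n=3: pose=(2,1,S); sL=200, sR=8; mL=204, mR=92; mL+mR=296 → advance +1; mR−mL=-112 → turn -1·90°
n=4: pose=(2,0,W); sL=50/9, sR=50/13; mL=875/117, mR=-125/117; mL+mR=250/39 → advance +1; mR−mL=-1000/117 → turn -1·90°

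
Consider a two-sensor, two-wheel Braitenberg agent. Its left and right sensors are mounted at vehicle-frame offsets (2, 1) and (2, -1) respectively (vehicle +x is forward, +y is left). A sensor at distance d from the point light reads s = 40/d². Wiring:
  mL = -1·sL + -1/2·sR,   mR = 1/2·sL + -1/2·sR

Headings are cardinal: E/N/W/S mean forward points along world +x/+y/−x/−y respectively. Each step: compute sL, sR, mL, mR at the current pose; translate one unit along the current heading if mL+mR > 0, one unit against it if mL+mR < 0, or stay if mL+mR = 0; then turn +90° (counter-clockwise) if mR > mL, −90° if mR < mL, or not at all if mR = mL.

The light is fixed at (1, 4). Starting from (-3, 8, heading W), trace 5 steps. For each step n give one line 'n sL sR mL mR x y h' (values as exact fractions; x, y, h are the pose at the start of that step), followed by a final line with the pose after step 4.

0 8/9 40/61 -668/549 64/549 -3 8 W
1 5 2 -6 3/2 -2 8 S
2 40/37 40/17 -1420/629 -400/629 -2 9 E
3 20/37 20/29 -950/1073 -80/1073 -3 9 N
4 8/9 40/61 -668/549 64/549 -3 8 W
final -2 8 S

n=0: pose=(-3,8,W); sL=8/9, sR=40/61; mL=-668/549, mR=64/549; mL+mR=-604/549 → advance -1; mR−mL=4/3 → turn +1·90°
n=1: pose=(-2,8,S); sL=5, sR=2; mL=-6, mR=3/2; mL+mR=-9/2 → advance -1; mR−mL=15/2 → turn +1·90°
n=2: pose=(-2,9,E); sL=40/37, sR=40/17; mL=-1420/629, mR=-400/629; mL+mR=-1820/629 → advance -1; mR−mL=60/37 → turn +1·90°
n=3: pose=(-3,9,N); sL=20/37, sR=20/29; mL=-950/1073, mR=-80/1073; mL+mR=-1030/1073 → advance -1; mR−mL=30/37 → turn +1·90°
n=4: pose=(-3,8,W); sL=8/9, sR=40/61; mL=-668/549, mR=64/549; mL+mR=-604/549 → advance -1; mR−mL=4/3 → turn +1·90°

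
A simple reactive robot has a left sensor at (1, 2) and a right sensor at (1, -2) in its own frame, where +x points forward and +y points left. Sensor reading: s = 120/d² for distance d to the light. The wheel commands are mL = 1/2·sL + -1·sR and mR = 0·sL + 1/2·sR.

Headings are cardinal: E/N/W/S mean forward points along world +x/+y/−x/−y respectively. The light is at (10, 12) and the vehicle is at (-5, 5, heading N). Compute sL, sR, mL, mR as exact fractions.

left sensor world pos  = (-7, 6); dL² = 325
right sensor world pos = (-3, 6); dR² = 205
sL = 120/325 = 24/65
sR = 120/205 = 24/41
mL = 1/2·sL + -1·sR = -1068/2665
mR = 0·sL + 1/2·sR = 12/41

24/65 24/41 -1068/2665 12/41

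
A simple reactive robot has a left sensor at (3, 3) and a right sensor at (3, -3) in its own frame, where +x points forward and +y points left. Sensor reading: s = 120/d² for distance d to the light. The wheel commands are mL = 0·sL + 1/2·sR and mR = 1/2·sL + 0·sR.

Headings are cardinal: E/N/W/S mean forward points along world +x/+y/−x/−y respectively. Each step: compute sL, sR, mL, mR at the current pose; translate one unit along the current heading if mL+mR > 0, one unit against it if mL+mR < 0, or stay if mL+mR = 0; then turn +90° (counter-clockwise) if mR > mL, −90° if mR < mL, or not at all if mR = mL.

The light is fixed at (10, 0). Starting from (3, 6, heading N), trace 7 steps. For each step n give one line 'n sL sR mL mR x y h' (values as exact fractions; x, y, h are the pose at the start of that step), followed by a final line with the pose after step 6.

0 120/181 120/97 60/97 60/181 3 6 N
1 30/29 15/4 15/8 15/29 3 7 E
2 24/5 120/97 60/97 12/5 4 7 S
3 4/3 20/3 10/3 2/3 4 6 E
4 120/13 120/73 60/73 60/13 5 6 S
5 30/17 15 15/2 15/17 5 5 E
6 24 120/53 60/53 12 6 5 S
final 6 4 E

n=0: pose=(3,6,N); sL=120/181, sR=120/97; mL=60/97, mR=60/181; mL+mR=16680/17557 → advance +1; mR−mL=-5040/17557 → turn -1·90°
n=1: pose=(3,7,E); sL=30/29, sR=15/4; mL=15/8, mR=15/29; mL+mR=555/232 → advance +1; mR−mL=-315/232 → turn -1·90°
n=2: pose=(4,7,S); sL=24/5, sR=120/97; mL=60/97, mR=12/5; mL+mR=1464/485 → advance +1; mR−mL=864/485 → turn +1·90°
n=3: pose=(4,6,E); sL=4/3, sR=20/3; mL=10/3, mR=2/3; mL+mR=4 → advance +1; mR−mL=-8/3 → turn -1·90°
n=4: pose=(5,6,S); sL=120/13, sR=120/73; mL=60/73, mR=60/13; mL+mR=5160/949 → advance +1; mR−mL=3600/949 → turn +1·90°
n=5: pose=(5,5,E); sL=30/17, sR=15; mL=15/2, mR=15/17; mL+mR=285/34 → advance +1; mR−mL=-225/34 → turn -1·90°
n=6: pose=(6,5,S); sL=24, sR=120/53; mL=60/53, mR=12; mL+mR=696/53 → advance +1; mR−mL=576/53 → turn +1·90°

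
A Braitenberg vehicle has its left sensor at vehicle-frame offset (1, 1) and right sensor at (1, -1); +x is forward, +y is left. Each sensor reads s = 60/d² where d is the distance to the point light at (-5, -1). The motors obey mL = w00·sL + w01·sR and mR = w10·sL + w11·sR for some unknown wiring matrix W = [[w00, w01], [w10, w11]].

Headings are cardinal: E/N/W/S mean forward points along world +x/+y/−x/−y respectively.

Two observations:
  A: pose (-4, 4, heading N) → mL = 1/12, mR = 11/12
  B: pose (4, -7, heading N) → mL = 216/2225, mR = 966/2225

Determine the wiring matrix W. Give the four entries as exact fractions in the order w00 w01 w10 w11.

1/2 -1/2 1 -1/2

obs A: pose=(-4,4,N) → sL=5/3, sR=3/2, mL=1/12, mR=11/12
obs B: pose=(4,-7,N) → sL=60/89, sR=12/25, mL=216/2225, mR=966/2225
sensor matrix S = [[5/3, 3/2], [60/89, 12/25]]; det S = -94/445
solve [mL_A; mL_B] = S·[w00; w01] and [mR_A; mR_B] = S·[w10; w11]:
  w00 = 1/2, w01 = -1/2, w10 = 1, w11 = -1/2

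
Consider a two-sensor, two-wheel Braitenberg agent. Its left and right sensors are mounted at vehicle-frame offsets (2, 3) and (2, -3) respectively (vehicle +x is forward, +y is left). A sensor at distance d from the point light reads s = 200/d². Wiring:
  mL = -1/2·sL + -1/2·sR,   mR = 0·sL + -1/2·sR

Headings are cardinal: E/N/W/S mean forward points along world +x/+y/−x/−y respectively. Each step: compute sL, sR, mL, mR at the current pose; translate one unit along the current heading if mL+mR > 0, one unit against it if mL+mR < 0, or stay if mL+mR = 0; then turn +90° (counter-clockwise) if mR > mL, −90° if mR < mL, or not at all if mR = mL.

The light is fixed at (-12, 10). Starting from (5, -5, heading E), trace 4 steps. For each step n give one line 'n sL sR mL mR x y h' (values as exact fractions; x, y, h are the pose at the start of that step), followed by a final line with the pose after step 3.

n=0: pose=(5,-5,E); sL=40/101, sR=40/137; mL=-4760/13837, mR=-20/137; mL+mR=-6780/13837 → advance -1; mR−mL=20/101 → turn +1·90°
n=1: pose=(4,-5,N); sL=100/169, sR=20/53; mL=-4340/8957, mR=-10/53; mL+mR=-6030/8957 → advance -1; mR−mL=50/169 → turn +1·90°
n=2: pose=(4,-6,W); sL=200/557, sR=40/73; mL=-18440/40661, mR=-20/73; mL+mR=-29580/40661 → advance -1; mR−mL=100/557 → turn +1·90°
n=3: pose=(5,-6,S); sL=50/181, sR=5/13; mL=-1555/4706, mR=-5/26; mL+mR=-1230/2353 → advance -1; mR−mL=25/181 → turn +1·90°

0 40/101 40/137 -4760/13837 -20/137 5 -5 E
1 100/169 20/53 -4340/8957 -10/53 4 -5 N
2 200/557 40/73 -18440/40661 -20/73 4 -6 W
3 50/181 5/13 -1555/4706 -5/26 5 -6 S
final 5 -5 E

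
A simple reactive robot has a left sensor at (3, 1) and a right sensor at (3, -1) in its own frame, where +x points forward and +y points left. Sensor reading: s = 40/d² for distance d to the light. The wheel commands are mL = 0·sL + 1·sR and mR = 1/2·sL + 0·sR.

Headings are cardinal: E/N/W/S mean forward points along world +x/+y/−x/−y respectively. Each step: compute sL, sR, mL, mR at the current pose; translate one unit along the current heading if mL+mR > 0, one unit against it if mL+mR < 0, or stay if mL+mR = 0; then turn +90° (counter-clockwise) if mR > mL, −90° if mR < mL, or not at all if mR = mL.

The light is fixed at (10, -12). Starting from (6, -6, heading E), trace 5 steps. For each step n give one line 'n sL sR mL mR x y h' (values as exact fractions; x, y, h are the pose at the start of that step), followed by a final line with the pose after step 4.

0 4/5 20/13 20/13 2/5 6 -6 E
1 40/13 8/5 8/5 20/13 7 -6 S
2 10/13 5/9 5/9 5/13 7 -7 W
3 40/89 40/73 40/73 20/89 6 -7 N
4 4/5 20/13 20/13 2/5 6 -6 E
final 7 -6 S

n=0: pose=(6,-6,E); sL=4/5, sR=20/13; mL=20/13, mR=2/5; mL+mR=126/65 → advance +1; mR−mL=-74/65 → turn -1·90°
n=1: pose=(7,-6,S); sL=40/13, sR=8/5; mL=8/5, mR=20/13; mL+mR=204/65 → advance +1; mR−mL=-4/65 → turn -1·90°
n=2: pose=(7,-7,W); sL=10/13, sR=5/9; mL=5/9, mR=5/13; mL+mR=110/117 → advance +1; mR−mL=-20/117 → turn -1·90°
n=3: pose=(6,-7,N); sL=40/89, sR=40/73; mL=40/73, mR=20/89; mL+mR=5020/6497 → advance +1; mR−mL=-2100/6497 → turn -1·90°
n=4: pose=(6,-6,E); sL=4/5, sR=20/13; mL=20/13, mR=2/5; mL+mR=126/65 → advance +1; mR−mL=-74/65 → turn -1·90°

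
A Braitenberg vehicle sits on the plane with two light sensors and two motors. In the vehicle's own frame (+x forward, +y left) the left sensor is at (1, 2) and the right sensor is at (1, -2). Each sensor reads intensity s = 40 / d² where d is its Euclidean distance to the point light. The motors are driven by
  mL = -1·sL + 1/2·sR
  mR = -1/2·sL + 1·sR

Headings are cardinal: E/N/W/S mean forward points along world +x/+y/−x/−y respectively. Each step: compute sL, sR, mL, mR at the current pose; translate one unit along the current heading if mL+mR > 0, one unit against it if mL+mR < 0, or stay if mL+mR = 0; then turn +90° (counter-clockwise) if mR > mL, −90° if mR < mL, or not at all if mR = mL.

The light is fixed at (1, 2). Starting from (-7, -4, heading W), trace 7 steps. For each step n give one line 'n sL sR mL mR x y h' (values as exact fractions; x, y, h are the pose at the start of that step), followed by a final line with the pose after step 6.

n=0: pose=(-7,-4,W); sL=8/29, sR=40/97; mL=-196/2813, mR=772/2813; mL+mR=576/2813 → advance +1; mR−mL=968/2813 → turn +1·90°
n=1: pose=(-8,-4,S); sL=20/49, sR=4/17; mL=-242/833, mR=26/833; mL+mR=-216/833 → advance -1; mR−mL=268/833 → turn +1·90°
n=2: pose=(-8,-3,E); sL=40/73, sR=40/113; mL=-3060/8249, mR=660/8249; mL+mR=-2400/8249 → advance -1; mR−mL=3720/8249 → turn +1·90°
n=3: pose=(-9,-3,N); sL=1/4, sR=1/2; mL=0, mR=3/8; mL+mR=3/8 → advance +1; mR−mL=3/8 → turn +1·90°
n=4: pose=(-9,-2,W); sL=40/157, sR=8/25; mL=-372/3925, mR=756/3925; mL+mR=384/3925 → advance +1; mR−mL=1128/3925 → turn +1·90°
n=5: pose=(-10,-2,S); sL=20/53, sR=20/97; mL=-1410/5141, mR=90/5141; mL+mR=-1320/5141 → advance -1; mR−mL=1500/5141 → turn +1·90°
n=6: pose=(-10,-1,E); sL=40/101, sR=8/25; mL=-596/2525, mR=308/2525; mL+mR=-288/2525 → advance -1; mR−mL=904/2525 → turn +1·90°

0 8/29 40/97 -196/2813 772/2813 -7 -4 W
1 20/49 4/17 -242/833 26/833 -8 -4 S
2 40/73 40/113 -3060/8249 660/8249 -8 -3 E
3 1/4 1/2 0 3/8 -9 -3 N
4 40/157 8/25 -372/3925 756/3925 -9 -2 W
5 20/53 20/97 -1410/5141 90/5141 -10 -2 S
6 40/101 8/25 -596/2525 308/2525 -10 -1 E
final -11 -1 N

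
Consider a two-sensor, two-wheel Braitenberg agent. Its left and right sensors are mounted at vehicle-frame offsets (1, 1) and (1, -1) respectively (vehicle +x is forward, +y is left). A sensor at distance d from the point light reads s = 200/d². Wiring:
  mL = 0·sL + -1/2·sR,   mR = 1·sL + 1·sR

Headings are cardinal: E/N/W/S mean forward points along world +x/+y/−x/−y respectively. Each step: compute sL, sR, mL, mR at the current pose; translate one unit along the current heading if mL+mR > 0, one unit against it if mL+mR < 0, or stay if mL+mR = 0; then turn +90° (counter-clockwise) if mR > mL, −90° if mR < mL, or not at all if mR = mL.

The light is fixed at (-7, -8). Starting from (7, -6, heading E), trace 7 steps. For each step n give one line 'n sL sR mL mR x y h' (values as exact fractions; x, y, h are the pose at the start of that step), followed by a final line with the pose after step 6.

0 100/117 100/113 -50/113 23000/13221 7 -6 E
1 40/41 40/53 -20/53 3760/2173 8 -6 N
2 1 50/53 -25/53 103/53 8 -5 W
3 200/229 200/173 -100/173 80400/39617 7 -5 S
4 100/117 100/113 -50/113 23000/13221 7 -6 E
5 40/41 40/53 -20/53 3760/2173 8 -6 N
6 1 50/53 -25/53 103/53 8 -5 W
final 7 -5 S

n=0: pose=(7,-6,E); sL=100/117, sR=100/113; mL=-50/113, mR=23000/13221; mL+mR=17150/13221 → advance +1; mR−mL=28850/13221 → turn +1·90°
n=1: pose=(8,-6,N); sL=40/41, sR=40/53; mL=-20/53, mR=3760/2173; mL+mR=2940/2173 → advance +1; mR−mL=4580/2173 → turn +1·90°
n=2: pose=(8,-5,W); sL=1, sR=50/53; mL=-25/53, mR=103/53; mL+mR=78/53 → advance +1; mR−mL=128/53 → turn +1·90°
n=3: pose=(7,-5,S); sL=200/229, sR=200/173; mL=-100/173, mR=80400/39617; mL+mR=57500/39617 → advance +1; mR−mL=103300/39617 → turn +1·90°
n=4: pose=(7,-6,E); sL=100/117, sR=100/113; mL=-50/113, mR=23000/13221; mL+mR=17150/13221 → advance +1; mR−mL=28850/13221 → turn +1·90°
n=5: pose=(8,-6,N); sL=40/41, sR=40/53; mL=-20/53, mR=3760/2173; mL+mR=2940/2173 → advance +1; mR−mL=4580/2173 → turn +1·90°
n=6: pose=(8,-5,W); sL=1, sR=50/53; mL=-25/53, mR=103/53; mL+mR=78/53 → advance +1; mR−mL=128/53 → turn +1·90°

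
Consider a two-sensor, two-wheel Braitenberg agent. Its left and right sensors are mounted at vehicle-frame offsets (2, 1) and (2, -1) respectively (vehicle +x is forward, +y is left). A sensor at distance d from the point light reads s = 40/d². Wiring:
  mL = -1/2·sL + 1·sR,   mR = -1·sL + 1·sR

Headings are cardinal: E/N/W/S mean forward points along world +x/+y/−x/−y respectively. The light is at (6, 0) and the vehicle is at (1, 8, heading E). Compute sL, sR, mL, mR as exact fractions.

4/9 20/29 122/261 64/261

left sensor world pos  = (3, 9); dL² = 90
right sensor world pos = (3, 7); dR² = 58
sL = 40/90 = 4/9
sR = 40/58 = 20/29
mL = -1/2·sL + 1·sR = 122/261
mR = -1·sL + 1·sR = 64/261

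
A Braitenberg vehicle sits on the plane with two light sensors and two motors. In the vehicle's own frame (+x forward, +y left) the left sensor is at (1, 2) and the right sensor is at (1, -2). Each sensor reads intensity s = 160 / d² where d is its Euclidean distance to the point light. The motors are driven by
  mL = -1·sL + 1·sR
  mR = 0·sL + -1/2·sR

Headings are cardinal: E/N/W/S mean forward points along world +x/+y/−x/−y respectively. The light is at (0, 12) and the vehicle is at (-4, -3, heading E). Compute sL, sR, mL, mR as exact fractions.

80/89 80/149 -4800/13261 -40/149

left sensor world pos  = (-3, -1); dL² = 178
right sensor world pos = (-3, -5); dR² = 298
sL = 160/178 = 80/89
sR = 160/298 = 80/149
mL = -1·sL + 1·sR = -4800/13261
mR = 0·sL + -1/2·sR = -40/149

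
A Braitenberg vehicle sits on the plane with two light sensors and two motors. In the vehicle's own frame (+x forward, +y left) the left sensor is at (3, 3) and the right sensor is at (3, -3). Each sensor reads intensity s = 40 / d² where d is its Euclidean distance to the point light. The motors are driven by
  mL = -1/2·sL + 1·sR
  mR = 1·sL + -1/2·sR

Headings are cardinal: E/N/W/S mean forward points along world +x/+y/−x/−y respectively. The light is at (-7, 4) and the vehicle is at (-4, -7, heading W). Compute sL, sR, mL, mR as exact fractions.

left sensor world pos  = (-7, -10); dL² = 196
right sensor world pos = (-7, -4); dR² = 64
sL = 40/196 = 10/49
sR = 40/64 = 5/8
mL = -1/2·sL + 1·sR = 205/392
mR = 1·sL + -1/2·sR = -85/784

10/49 5/8 205/392 -85/784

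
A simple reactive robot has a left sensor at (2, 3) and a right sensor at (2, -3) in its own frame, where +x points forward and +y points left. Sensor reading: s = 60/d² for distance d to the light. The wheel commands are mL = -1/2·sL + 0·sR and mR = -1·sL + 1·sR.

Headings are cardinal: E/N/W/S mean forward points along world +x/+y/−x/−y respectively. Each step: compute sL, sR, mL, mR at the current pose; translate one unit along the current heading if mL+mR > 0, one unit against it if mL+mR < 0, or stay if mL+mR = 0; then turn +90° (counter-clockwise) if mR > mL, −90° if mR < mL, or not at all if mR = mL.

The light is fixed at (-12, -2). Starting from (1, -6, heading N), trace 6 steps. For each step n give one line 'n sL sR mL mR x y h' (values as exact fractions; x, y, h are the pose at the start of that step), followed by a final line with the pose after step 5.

0 15/26 3/13 -15/52 -9/26 1 -6 N
1 60/229 60/289 -30/229 -3600/66181 1 -7 E
2 2/3 10/39 -1/3 -16/39 0 -7 N
3 12/41 60/277 -6/41 -864/11357 0 -8 E
4 3/4 15/53 -3/8 -99/212 -1 -8 N
5 12/37 60/269 -6/37 -1008/9953 -1 -9 E
final -2 -9 N

n=0: pose=(1,-6,N); sL=15/26, sR=3/13; mL=-15/52, mR=-9/26; mL+mR=-33/52 → advance -1; mR−mL=-3/52 → turn -1·90°
n=1: pose=(1,-7,E); sL=60/229, sR=60/289; mL=-30/229, mR=-3600/66181; mL+mR=-12270/66181 → advance -1; mR−mL=5070/66181 → turn +1·90°
n=2: pose=(0,-7,N); sL=2/3, sR=10/39; mL=-1/3, mR=-16/39; mL+mR=-29/39 → advance -1; mR−mL=-1/13 → turn -1·90°
n=3: pose=(0,-8,E); sL=12/41, sR=60/277; mL=-6/41, mR=-864/11357; mL+mR=-2526/11357 → advance -1; mR−mL=798/11357 → turn +1·90°
n=4: pose=(-1,-8,N); sL=3/4, sR=15/53; mL=-3/8, mR=-99/212; mL+mR=-357/424 → advance -1; mR−mL=-39/424 → turn -1·90°
n=5: pose=(-1,-9,E); sL=12/37, sR=60/269; mL=-6/37, mR=-1008/9953; mL+mR=-2622/9953 → advance -1; mR−mL=606/9953 → turn +1·90°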